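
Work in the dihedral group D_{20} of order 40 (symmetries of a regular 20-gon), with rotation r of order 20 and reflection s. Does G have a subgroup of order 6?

6 does not divide |G| = 40, so by Lagrange no subgroup of order 6 exists.

No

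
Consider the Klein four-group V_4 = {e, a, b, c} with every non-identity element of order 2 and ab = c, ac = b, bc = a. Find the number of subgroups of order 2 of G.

|G| = 4 and 2 | 4, so subgroups of order 2 are possible by Lagrange.
The subgroups of order 2 are: {e, a}; {e, b}; {e, c}.
So G has 3 subgroups of order 2.

3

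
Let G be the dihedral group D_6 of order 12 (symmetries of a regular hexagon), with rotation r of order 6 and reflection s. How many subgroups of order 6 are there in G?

|G| = 12 and 6 | 12, so subgroups of order 6 are possible by Lagrange.
The subgroups of order 6 are: {e, r, r^2, r^3, r^4, r^5}; {e, r^2, r^4, s, r^2s, r^4s}; {e, r^2, r^4, rs, r^3s, r^5s}.
So G has 3 subgroups of order 6.

3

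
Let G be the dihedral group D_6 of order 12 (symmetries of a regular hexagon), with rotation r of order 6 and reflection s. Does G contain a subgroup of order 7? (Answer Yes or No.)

7 does not divide |G| = 12, so by Lagrange no subgroup of order 7 exists.

No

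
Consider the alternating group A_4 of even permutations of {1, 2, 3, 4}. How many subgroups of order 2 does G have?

3

|G| = 12 and 2 | 12, so subgroups of order 2 are possible by Lagrange.
The subgroups of order 2 are: {e, (1 2)(3 4)}; {e, (1 3)(2 4)}; {e, (1 4)(2 3)}.
So G has 3 subgroups of order 2.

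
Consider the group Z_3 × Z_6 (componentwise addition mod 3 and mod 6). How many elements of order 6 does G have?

8

An element (a,b) has order lcm(ord(a), ord(b)); count pairs with lcm equal to 6.
Enumerating gives 8 such elements.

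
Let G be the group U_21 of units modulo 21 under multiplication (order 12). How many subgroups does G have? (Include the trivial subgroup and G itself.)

|G| = 12, so by Lagrange every subgroup order divides 12. Divisors: 1, 2, 3, 4, 6, 12.
Subgroups by order — order 1: 1; order 2: 3; order 3: 1; order 4: 1; order 6: 3; order 12: 1.
Total: 1 + 3 + 1 + 1 + 3 + 1 = 10.

10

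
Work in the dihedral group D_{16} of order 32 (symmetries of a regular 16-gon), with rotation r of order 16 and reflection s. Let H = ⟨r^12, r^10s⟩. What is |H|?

|⟨r^12⟩| = 4 and |⟨r^10s⟩| = 2, so |H| is a multiple of lcm(4, 2) = 4 and divides |G| = 32.
Closing under the operation: H = {e, r^4, r^8, r^12, r^2s, r^6s, r^10s, r^14s}, so |H| = 8.

8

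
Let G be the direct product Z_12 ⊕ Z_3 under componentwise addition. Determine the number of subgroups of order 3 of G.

4

|G| = 36 and 3 | 36, so subgroups of order 3 are possible by Lagrange.
The subgroups of order 3 are: {(0,0), (0,1), (0,2)}; {(0,0), (4,0), (8,0)}; {(0,0), (4,1), (8,2)}; {(0,0), (4,2), (8,1)}.
So G has 4 subgroups of order 3.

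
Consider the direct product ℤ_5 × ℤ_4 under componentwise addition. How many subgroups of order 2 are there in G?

|G| = 20 and 2 | 20, so subgroups of order 2 are possible by Lagrange.
The subgroups of order 2 are: {(0,0), (0,2)}.
So G has 1 subgroup of order 2.

1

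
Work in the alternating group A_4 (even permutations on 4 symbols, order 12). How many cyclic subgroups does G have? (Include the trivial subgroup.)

A cyclic subgroup of order d is generated by each of its φ(d) elements of order d, so the cyclic subgroups of order d number (#elements of order d)/φ(d).
Cyclic subgroups by order — order 1: 1; order 2: 3; order 3: 4.
Total: 8.

8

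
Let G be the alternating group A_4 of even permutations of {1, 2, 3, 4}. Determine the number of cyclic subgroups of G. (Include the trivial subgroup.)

Each element a generates a cyclic subgroup ⟨a⟩; distinct elements may generate the same one (a cyclic group of order d has φ(d) generators).
Cyclic subgroups by order — order 1: 1; order 2: 3; order 3: 4.
Total: 8.

8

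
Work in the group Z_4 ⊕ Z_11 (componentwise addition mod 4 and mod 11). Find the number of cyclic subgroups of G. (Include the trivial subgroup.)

6

Group the elements of G by the cyclic subgroup they generate; each cyclic subgroup of order d accounts for φ(d) elements.
Cyclic subgroups by order — order 1: 1; order 2: 1; order 4: 1; order 11: 1; order 22: 1; order 44: 1.
Total: 6.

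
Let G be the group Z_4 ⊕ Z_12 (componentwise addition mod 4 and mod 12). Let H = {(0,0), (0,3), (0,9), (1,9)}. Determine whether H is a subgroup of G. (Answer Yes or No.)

(1,9) ∈ H but its inverse (3,3) ∉ H, so H is not a subgroup.

No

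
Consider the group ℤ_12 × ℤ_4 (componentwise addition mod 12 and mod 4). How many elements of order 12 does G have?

24

An element (a,b) has order lcm(ord(a), ord(b)); count pairs with lcm equal to 12.
Enumerating gives 24 such elements.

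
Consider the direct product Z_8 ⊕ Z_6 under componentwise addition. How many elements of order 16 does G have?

An element (a,b) has order lcm(ord(a), ord(b)); count pairs with lcm equal to 16.
Enumerating gives 0 such elements.

0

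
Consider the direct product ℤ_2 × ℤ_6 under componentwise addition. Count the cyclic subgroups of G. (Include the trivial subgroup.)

8

Each element a generates a cyclic subgroup ⟨a⟩; distinct elements may generate the same one (a cyclic group of order d has φ(d) generators).
Cyclic subgroups by order — order 1: 1; order 2: 3; order 3: 1; order 6: 3.
Total: 8.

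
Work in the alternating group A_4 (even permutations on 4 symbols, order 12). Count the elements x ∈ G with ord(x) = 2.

3

The elements of order 2 are: (1 2)(3 4), (1 3)(2 4), (1 4)(2 3).
That's 3.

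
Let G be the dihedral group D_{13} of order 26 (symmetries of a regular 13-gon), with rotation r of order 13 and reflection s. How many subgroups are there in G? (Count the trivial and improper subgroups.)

|G| = 26, so by Lagrange every subgroup order divides 26. Divisors: 1, 2, 13, 26.
Subgroups by order — order 1: 1; order 2: 13; order 13: 1; order 26: 1.
Total: 1 + 13 + 1 + 1 = 16.

16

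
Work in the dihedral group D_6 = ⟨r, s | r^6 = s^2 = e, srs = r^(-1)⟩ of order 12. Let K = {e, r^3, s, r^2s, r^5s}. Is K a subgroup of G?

No

|K| = 5 does not divide |G| = 12, so by Lagrange K is not a subgroup.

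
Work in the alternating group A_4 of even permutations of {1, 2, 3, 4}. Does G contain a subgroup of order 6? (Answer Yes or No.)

6 | 12, so Lagrange does not rule it out; but checking all subgroups of G, none has order 6.
(A_4 is the standard example that the converse of Lagrange fails.)

No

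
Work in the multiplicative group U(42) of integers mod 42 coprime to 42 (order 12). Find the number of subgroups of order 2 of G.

3

|G| = 12 and 2 | 12, so subgroups of order 2 are possible by Lagrange.
The subgroups of order 2 are: {1, 13}; {1, 29}; {1, 41}.
So G has 3 subgroups of order 2.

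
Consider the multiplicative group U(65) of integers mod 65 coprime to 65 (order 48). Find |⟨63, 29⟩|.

24

|⟨63⟩| = 12 and |⟨29⟩| = 6, so |H| is a multiple of lcm(12, 6) = 12 and divides |G| = 48.
Closing under the operation: H = {1, 2, 4, 7, 8, 9, 14, 16, 18, 28, 29, 32, 33, 36, 37, 47, 49, 51, 56, 57, 58, 61, 63, 64}, so |H| = 24.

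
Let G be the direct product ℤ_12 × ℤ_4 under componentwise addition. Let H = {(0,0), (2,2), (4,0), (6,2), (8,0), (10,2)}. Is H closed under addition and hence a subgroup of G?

|H| = 6 divides |G| = 48, consistent with Lagrange.
H contains the identity, every element's inverse is in H, and H is closed under +: it is a subgroup.
In fact H = ⟨(10,2)⟩.

Yes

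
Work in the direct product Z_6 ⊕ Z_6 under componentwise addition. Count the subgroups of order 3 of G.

4

|G| = 36 and 3 | 36, so subgroups of order 3 are possible by Lagrange.
The subgroups of order 3 are: {(0,0), (0,2), (0,4)}; {(0,0), (2,0), (4,0)}; {(0,0), (2,2), (4,4)}; {(0,0), (2,4), (4,2)}.
So G has 4 subgroups of order 3.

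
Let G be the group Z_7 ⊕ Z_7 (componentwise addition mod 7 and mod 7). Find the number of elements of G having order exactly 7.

An element (a,b) has order lcm(ord(a), ord(b)); count pairs with lcm equal to 7.
Enumerating gives 48 such elements.

48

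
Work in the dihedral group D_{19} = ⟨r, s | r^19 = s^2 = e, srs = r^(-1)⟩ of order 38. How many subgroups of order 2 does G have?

|G| = 38 and 2 | 38, so subgroups of order 2 are possible by Lagrange.
The subgroups of order 2 are: {e, r^10s}; {e, r^11s}; {e, r^12s}; {e, r^13s}; … (19 in all).
So G has 19 subgroups of order 2.

19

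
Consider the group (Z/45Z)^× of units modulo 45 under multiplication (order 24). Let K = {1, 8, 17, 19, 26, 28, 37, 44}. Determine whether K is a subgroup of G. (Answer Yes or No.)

|K| = 8 divides |G| = 24, consistent with Lagrange.
K contains the identity, every element's inverse is in K, and K is closed under ·: it is a subgroup.

Yes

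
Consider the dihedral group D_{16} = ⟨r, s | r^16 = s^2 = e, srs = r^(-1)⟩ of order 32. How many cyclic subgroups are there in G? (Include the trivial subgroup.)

21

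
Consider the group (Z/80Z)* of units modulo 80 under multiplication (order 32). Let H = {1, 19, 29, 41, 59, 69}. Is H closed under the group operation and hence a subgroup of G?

No

|H| = 6 does not divide |G| = 32, so by Lagrange H is not a subgroup.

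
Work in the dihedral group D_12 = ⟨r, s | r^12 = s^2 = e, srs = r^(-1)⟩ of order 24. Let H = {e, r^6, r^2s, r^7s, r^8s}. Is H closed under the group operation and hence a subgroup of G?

No

|H| = 5 does not divide |G| = 24, so by Lagrange H is not a subgroup.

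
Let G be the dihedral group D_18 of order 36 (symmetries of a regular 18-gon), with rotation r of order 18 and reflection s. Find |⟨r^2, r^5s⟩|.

18

|⟨r^2⟩| = 9 and |⟨r^5s⟩| = 2, so |H| is a multiple of lcm(9, 2) = 18 and divides |G| = 36.
Closing under the operation: H = {e, r^2, r^4, r^6, r^8, r^10, r^12, r^14, r^16, rs, r^3s, r^5s, r^7s, r^9s, r^11s, r^13s, r^15s, r^17s}, so |H| = 18.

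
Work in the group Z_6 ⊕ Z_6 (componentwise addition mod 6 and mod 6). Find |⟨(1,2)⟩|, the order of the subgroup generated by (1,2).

6

The order of (1,2) in Z_6 × Z_6 is lcm(ord(1) in Z_6, ord(2) in Z_6).
ord(1) = 6 and ord(2) = 3, so |⟨(1,2)⟩| = lcm(6, 3) = 6.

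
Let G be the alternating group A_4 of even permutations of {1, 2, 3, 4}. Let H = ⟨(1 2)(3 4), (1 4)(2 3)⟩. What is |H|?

4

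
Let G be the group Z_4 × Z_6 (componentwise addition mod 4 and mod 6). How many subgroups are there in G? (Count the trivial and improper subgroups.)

|G| = 24, so by Lagrange every subgroup order divides 24. Divisors: 1, 2, 3, 4, 6, 8, 12, 24.
Subgroups by order — order 1: 1; order 2: 3; order 3: 1; order 4: 3; order 6: 3; order 8: 1; order 12: 3; order 24: 1.
Total: 1 + 3 + 1 + 3 + 3 + 1 + 3 + 1 = 16.

16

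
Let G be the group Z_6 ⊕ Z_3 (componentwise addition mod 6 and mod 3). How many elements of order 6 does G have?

8

An element (a,b) has order lcm(ord(a), ord(b)); count pairs with lcm equal to 6.
Enumerating gives 8 such elements.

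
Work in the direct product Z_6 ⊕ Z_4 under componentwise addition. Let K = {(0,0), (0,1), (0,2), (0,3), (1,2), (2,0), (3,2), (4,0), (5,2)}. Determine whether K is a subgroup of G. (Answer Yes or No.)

No

|K| = 9 does not divide |G| = 24, so by Lagrange K is not a subgroup.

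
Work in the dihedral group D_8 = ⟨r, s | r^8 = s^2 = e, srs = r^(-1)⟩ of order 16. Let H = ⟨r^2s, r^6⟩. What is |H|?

8

|⟨r^2s⟩| = 2 and |⟨r^6⟩| = 4, so |H| is a multiple of lcm(2, 4) = 4 and divides |G| = 16.
Closing under the operation: H = {e, r^2, r^4, r^6, s, r^2s, r^4s, r^6s}, so |H| = 8.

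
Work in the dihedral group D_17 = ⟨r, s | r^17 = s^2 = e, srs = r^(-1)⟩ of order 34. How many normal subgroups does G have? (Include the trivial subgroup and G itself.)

3

G has 20 subgroups. Checking conjugation-invariance by order — order 1: 1/1 normal; order 2: 0/17 normal; order 17: 1/1 normal; order 34: 1/1 normal.
Total normal subgroups: 3.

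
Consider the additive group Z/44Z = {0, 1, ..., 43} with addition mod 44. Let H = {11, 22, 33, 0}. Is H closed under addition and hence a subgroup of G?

|H| = 4 divides |G| = 44, consistent with Lagrange.
H contains the identity, every element's inverse is in H, and H is closed under +: it is a subgroup.
In fact H = ⟨33⟩.

Yes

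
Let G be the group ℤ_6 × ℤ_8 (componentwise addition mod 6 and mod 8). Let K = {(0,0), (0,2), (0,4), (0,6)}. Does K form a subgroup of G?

|K| = 4 divides |G| = 48, consistent with Lagrange.
K contains the identity, every element's inverse is in K, and K is closed under +: it is a subgroup.
In fact K = ⟨(0,2)⟩.

Yes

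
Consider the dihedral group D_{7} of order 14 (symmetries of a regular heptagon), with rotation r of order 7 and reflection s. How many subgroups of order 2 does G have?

|G| = 14 and 2 | 14, so subgroups of order 2 are possible by Lagrange.
The subgroups of order 2 are: {e, r^2s}; {e, r^3s}; {e, r^4s}; {e, r^5s}; … (7 in all).
So G has 7 subgroups of order 2.

7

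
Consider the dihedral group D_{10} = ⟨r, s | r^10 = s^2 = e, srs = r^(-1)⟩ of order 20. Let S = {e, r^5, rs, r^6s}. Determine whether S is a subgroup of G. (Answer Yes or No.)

Yes

|S| = 4 divides |G| = 20, consistent with Lagrange.
S contains the identity, every element's inverse is in S, and S is closed under ·: it is a subgroup.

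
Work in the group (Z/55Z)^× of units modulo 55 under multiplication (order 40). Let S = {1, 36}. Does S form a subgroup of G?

36 ∈ S but its inverse 26 ∉ S, so S is not a subgroup.

No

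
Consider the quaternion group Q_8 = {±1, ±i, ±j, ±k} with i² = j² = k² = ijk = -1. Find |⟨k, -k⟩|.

|⟨k⟩| = 4 and |⟨-k⟩| = 4, so |H| is a multiple of lcm(4, 4) = 4 and divides |G| = 8.
Closing under the operation: H = {1, -1, k, -k}, so |H| = 4.

4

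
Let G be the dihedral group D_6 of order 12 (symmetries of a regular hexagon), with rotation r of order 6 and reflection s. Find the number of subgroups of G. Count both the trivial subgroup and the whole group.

|G| = 12, so by Lagrange every subgroup order divides 12. Divisors: 1, 2, 3, 4, 6, 12.
Subgroups by order — order 1: 1; order 2: 7; order 3: 1; order 4: 3; order 6: 3; order 12: 1.
Total: 1 + 7 + 1 + 3 + 3 + 1 = 16.

16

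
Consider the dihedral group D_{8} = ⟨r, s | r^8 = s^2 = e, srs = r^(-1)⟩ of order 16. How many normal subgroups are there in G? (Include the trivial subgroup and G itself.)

G has 19 subgroups. Checking conjugation-invariance by order — order 1: 1/1 normal; order 2: 1/9 normal; order 4: 1/5 normal; order 8: 3/3 normal; order 16: 1/1 normal.
Total normal subgroups: 7.

7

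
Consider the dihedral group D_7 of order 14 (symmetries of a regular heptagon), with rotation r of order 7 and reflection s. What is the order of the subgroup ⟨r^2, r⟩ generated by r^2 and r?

7

|⟨r^2⟩| = 7 and |⟨r⟩| = 7, so |H| is a multiple of lcm(7, 7) = 7 and divides |G| = 14.
Closing under the operation: H = {e, r, r^2, r^3, r^4, r^5, r^6}, so |H| = 7.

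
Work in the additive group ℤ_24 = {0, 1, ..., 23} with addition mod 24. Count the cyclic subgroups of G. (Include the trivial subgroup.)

Each element a generates a cyclic subgroup ⟨a⟩; distinct elements may generate the same one (a cyclic group of order d has φ(d) generators).
Cyclic subgroups by order — order 1: 1; order 2: 1; order 3: 1; order 4: 1; order 6: 1; order 8: 1; order 12: 1; order 24: 1.
Total: 8.

8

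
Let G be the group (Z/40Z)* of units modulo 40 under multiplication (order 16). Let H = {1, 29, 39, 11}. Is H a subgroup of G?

Yes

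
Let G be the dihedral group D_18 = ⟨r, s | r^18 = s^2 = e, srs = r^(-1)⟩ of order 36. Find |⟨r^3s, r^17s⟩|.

|⟨r^3s⟩| = 2 and |⟨r^17s⟩| = 2, so |H| is a multiple of lcm(2, 2) = 2 and divides |G| = 36.
Closing under the operation: H = {e, r^2, r^4, r^6, r^8, r^10, r^12, r^14, r^16, rs, r^3s, r^5s, r^7s, r^9s, r^11s, r^13s, r^15s, r^17s}, so |H| = 18.

18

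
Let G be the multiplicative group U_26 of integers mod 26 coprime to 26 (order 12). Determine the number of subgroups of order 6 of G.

1

|G| = 12 and 6 | 12, so subgroups of order 6 are possible by Lagrange.
The subgroups of order 6 are: {1, 3, 9, 17, 23, 25}.
So G has 1 subgroup of order 6.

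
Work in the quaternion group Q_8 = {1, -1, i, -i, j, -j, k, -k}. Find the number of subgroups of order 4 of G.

|G| = 8 and 4 | 8, so subgroups of order 4 are possible by Lagrange.
The subgroups of order 4 are: {1, -1, i, -i}; {1, -1, j, -j}; {1, -1, k, -k}.
So G has 3 subgroups of order 4.

3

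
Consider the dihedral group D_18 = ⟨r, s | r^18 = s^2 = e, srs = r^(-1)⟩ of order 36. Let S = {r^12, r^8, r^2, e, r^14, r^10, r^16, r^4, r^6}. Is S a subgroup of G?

Yes

|S| = 9 divides |G| = 36, consistent with Lagrange.
S contains the identity, every element's inverse is in S, and S is closed under ·: it is a subgroup.
In fact S = ⟨r^4⟩.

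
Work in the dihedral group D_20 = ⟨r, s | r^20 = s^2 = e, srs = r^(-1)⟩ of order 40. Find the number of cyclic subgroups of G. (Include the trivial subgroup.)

26

Each element a generates a cyclic subgroup ⟨a⟩; distinct elements may generate the same one (a cyclic group of order d has φ(d) generators).
Cyclic subgroups by order — order 1: 1; order 2: 21; order 4: 1; order 5: 1; order 10: 1; order 20: 1.
Total: 26.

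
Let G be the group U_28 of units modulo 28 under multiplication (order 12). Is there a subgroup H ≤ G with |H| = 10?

No

10 does not divide |G| = 12, so by Lagrange no subgroup of order 10 exists.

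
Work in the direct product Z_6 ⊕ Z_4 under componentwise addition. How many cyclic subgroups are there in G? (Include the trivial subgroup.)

12

Group the elements of G by the cyclic subgroup they generate; each cyclic subgroup of order d accounts for φ(d) elements.
Cyclic subgroups by order — order 1: 1; order 2: 3; order 3: 1; order 4: 2; order 6: 3; order 12: 2.
Total: 12.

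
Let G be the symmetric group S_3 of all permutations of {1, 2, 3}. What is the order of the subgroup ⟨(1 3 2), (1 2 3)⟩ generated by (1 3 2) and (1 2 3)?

3

|⟨(1 3 2)⟩| = 3 and |⟨(1 2 3)⟩| = 3, so |H| is a multiple of lcm(3, 3) = 3 and divides |G| = 6.
Closing under the operation: H = {e, (1 2 3), (1 3 2)}, so |H| = 3.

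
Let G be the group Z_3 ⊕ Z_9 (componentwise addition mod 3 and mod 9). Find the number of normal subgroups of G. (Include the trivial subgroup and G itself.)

G is abelian, so every subgroup is normal.
G has 10 subgroups in total, hence 10 normal subgroups.

10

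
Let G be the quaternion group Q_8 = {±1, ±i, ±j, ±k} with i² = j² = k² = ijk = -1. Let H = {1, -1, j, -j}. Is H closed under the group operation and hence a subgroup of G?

Yes

|H| = 4 divides |G| = 8, consistent with Lagrange.
H contains the identity, every element's inverse is in H, and H is closed under ·: it is a subgroup.
In fact H = ⟨j⟩.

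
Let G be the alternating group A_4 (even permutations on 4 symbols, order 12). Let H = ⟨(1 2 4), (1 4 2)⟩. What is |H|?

|⟨(1 2 4)⟩| = 3 and |⟨(1 4 2)⟩| = 3, so |H| is a multiple of lcm(3, 3) = 3 and divides |G| = 12.
Closing under the operation: H = {e, (1 2 4), (1 4 2)}, so |H| = 3.

3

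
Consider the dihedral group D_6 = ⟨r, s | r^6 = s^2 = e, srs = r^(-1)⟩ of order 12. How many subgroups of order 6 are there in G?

|G| = 12 and 6 | 12, so subgroups of order 6 are possible by Lagrange.
The subgroups of order 6 are: {e, r, r^2, r^3, r^4, r^5}; {e, r^2, r^4, s, r^2s, r^4s}; {e, r^2, r^4, rs, r^3s, r^5s}.
So G has 3 subgroups of order 6.

3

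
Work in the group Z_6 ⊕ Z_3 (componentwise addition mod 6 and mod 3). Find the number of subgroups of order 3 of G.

|G| = 18 and 3 | 18, so subgroups of order 3 are possible by Lagrange.
The subgroups of order 3 are: {(0,0), (0,1), (0,2)}; {(0,0), (2,0), (4,0)}; {(0,0), (2,1), (4,2)}; {(0,0), (2,2), (4,1)}.
So G has 4 subgroups of order 3.

4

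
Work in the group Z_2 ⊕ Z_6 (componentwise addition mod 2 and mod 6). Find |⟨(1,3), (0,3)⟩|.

4

|⟨(1,3)⟩| = 2 and |⟨(0,3)⟩| = 2, so |H| is a multiple of lcm(2, 2) = 2 and divides |G| = 12.
Closing under the operation: H = {(0,0), (0,3), (1,0), (1,3)}, so |H| = 4.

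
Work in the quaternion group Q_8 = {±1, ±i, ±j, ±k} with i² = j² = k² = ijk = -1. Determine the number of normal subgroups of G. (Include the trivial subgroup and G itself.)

6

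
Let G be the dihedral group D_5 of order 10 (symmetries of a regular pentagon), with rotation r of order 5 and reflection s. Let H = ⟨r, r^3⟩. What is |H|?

|⟨r⟩| = 5 and |⟨r^3⟩| = 5, so |H| is a multiple of lcm(5, 5) = 5 and divides |G| = 10.
Closing under the operation: H = {e, r, r^2, r^3, r^4}, so |H| = 5.

5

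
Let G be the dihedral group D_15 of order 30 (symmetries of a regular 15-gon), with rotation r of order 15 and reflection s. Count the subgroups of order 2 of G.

15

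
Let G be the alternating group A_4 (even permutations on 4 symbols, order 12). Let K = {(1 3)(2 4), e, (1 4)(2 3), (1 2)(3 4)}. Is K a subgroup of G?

Yes

|K| = 4 divides |G| = 12, consistent with Lagrange.
K contains the identity, every element's inverse is in K, and K is closed under ∘: it is a subgroup.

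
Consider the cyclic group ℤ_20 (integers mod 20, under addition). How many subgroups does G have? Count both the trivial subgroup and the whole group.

Subgroups of the cyclic group ℤ_20 correspond bijectively to divisors of 20.
Divisors of 20: 1, 2, 4, 5, 10, 20.
So ℤ_20 has 6 subgroups.

6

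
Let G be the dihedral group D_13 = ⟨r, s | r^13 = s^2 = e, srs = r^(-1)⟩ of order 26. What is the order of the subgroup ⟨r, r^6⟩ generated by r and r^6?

13

|⟨r⟩| = 13 and |⟨r^6⟩| = 13, so |H| is a multiple of lcm(13, 13) = 13 and divides |G| = 26.
Closing under the operation: H = {e, r, r^2, r^3, r^4, r^5, r^6, r^7, r^8, r^9, r^10, r^11, r^12}, so |H| = 13.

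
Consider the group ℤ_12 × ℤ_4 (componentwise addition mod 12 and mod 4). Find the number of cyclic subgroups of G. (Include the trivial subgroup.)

20

Group the elements of G by the cyclic subgroup they generate; each cyclic subgroup of order d accounts for φ(d) elements.
Cyclic subgroups by order — order 1: 1; order 2: 3; order 3: 1; order 4: 6; order 6: 3; order 12: 6.
Total: 20.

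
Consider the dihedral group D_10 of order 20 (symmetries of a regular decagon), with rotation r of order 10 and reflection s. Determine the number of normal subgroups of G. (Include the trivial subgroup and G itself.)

G has 22 subgroups. Checking conjugation-invariance by order — order 1: 1/1 normal; order 2: 1/11 normal; order 4: 0/5 normal; order 5: 1/1 normal; order 10: 3/3 normal; order 20: 1/1 normal.
Total normal subgroups: 7.

7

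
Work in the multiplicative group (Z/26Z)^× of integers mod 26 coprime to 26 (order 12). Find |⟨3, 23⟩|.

6

|⟨3⟩| = 3 and |⟨23⟩| = 6, so |H| is a multiple of lcm(3, 6) = 6 and divides |G| = 12.
Closing under the operation: H = {1, 3, 9, 17, 23, 25}, so |H| = 6.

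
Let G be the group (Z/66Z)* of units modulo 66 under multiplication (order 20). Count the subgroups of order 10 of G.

|G| = 20 and 10 | 20, so subgroups of order 10 are possible by Lagrange.
The subgroups of order 10 are: {1, 7, 13, 19, 25, 31, 37, 43, 49, 61}; {1, 17, 25, 29, 31, 35, 37, 41, 49, 65}; {1, 5, 23, 25, 31, 37, 47, 49, 53, 59}.
So G has 3 subgroups of order 10.

3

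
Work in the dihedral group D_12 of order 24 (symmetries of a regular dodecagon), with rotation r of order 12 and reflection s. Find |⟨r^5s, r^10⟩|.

|⟨r^5s⟩| = 2 and |⟨r^10⟩| = 6, so |H| is a multiple of lcm(2, 6) = 6 and divides |G| = 24.
Closing under the operation: H = {e, r^2, r^4, r^6, r^8, r^10, rs, r^3s, r^5s, r^7s, r^9s, r^11s}, so |H| = 12.

12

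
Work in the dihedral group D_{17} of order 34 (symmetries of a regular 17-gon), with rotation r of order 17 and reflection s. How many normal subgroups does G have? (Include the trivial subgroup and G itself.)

G has 20 subgroups. Checking conjugation-invariance by order — order 1: 1/1 normal; order 2: 0/17 normal; order 17: 1/1 normal; order 34: 1/1 normal.
Total normal subgroups: 3.

3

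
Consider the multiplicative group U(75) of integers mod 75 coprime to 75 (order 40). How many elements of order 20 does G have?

16

Enumerating element orders in G gives 16 elements of order 20.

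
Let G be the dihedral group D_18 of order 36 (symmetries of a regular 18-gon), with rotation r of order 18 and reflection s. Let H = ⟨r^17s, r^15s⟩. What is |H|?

|⟨r^17s⟩| = 2 and |⟨r^15s⟩| = 2, so |H| is a multiple of lcm(2, 2) = 2 and divides |G| = 36.
Closing under the operation: H = {e, r^2, r^4, r^6, r^8, r^10, r^12, r^14, r^16, rs, r^3s, r^5s, r^7s, r^9s, r^11s, r^13s, r^15s, r^17s}, so |H| = 18.

18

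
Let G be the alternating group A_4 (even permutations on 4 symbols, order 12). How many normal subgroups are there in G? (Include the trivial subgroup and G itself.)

3

G has 10 subgroups. Checking conjugation-invariance by order — order 1: 1/1 normal; order 2: 0/3 normal; order 3: 0/4 normal; order 4: 1/1 normal; order 12: 1/1 normal.
Total normal subgroups: 3.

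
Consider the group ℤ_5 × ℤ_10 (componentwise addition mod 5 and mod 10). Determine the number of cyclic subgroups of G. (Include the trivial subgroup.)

14

Each element a generates a cyclic subgroup ⟨a⟩; distinct elements may generate the same one (a cyclic group of order d has φ(d) generators).
Cyclic subgroups by order — order 1: 1; order 2: 1; order 5: 6; order 10: 6.
Total: 14.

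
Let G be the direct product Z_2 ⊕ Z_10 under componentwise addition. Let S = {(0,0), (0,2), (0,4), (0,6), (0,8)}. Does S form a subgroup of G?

Yes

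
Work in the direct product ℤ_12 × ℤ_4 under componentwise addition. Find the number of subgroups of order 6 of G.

|G| = 48 and 6 | 48, so subgroups of order 6 are possible by Lagrange.
The subgroups of order 6 are: {(0,0), (0,2), (4,0), (4,2), (8,0), (8,2)}; {(0,0), (2,0), (4,0), (6,0), (8,0), (10,0)}; {(0,0), (2,2), (4,0), (6,2), (8,0), (10,2)}.
So G has 3 subgroups of order 6.

3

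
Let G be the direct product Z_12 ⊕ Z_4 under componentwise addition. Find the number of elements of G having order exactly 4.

12

An element (a,b) has order lcm(ord(a), ord(b)); count pairs with lcm equal to 4.
Enumerating gives 12 such elements.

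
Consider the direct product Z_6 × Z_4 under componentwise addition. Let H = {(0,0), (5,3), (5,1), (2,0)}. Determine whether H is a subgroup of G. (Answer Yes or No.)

(5,3) ∈ H but its inverse (1,1) ∉ H, so H is not a subgroup.

No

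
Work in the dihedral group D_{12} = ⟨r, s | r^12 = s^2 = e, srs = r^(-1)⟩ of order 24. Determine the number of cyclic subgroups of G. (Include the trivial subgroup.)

18

A cyclic subgroup of order d is generated by each of its φ(d) elements of order d, so the cyclic subgroups of order d number (#elements of order d)/φ(d).
Cyclic subgroups by order — order 1: 1; order 2: 13; order 3: 1; order 4: 1; order 6: 1; order 12: 1.
Total: 18.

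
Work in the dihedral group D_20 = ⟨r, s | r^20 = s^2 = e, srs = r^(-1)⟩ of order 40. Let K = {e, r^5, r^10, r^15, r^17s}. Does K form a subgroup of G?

Closure fails: r^15 · r^17s = r^12s ∉ K. So K is not a subgroup.

No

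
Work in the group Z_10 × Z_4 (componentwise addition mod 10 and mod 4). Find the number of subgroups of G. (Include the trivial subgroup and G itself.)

16

|G| = 40, so by Lagrange every subgroup order divides 40. Divisors: 1, 2, 4, 5, 8, 10, 20, 40.
Subgroups by order — order 1: 1; order 2: 3; order 4: 3; order 5: 1; order 8: 1; order 10: 3; order 20: 3; order 40: 1.
Total: 1 + 3 + 3 + 1 + 1 + 3 + 3 + 1 = 16.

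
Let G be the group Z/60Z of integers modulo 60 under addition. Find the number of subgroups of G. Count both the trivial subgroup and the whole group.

12

A cyclic group of order 60 has exactly one subgroup for each divisor of 60.
Divisors of 60: 1, 2, 3, 4, 5, 6, 10, 12, 15, 20, 30, 60.
So Z/60Z has 12 subgroups.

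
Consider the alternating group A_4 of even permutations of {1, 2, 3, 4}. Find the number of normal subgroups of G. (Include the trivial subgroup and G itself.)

3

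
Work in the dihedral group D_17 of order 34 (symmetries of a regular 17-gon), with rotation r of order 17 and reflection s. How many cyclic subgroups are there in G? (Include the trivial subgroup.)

19

A cyclic subgroup of order d is generated by each of its φ(d) elements of order d, so the cyclic subgroups of order d number (#elements of order d)/φ(d).
Cyclic subgroups by order — order 1: 1; order 2: 17; order 17: 1.
Total: 19.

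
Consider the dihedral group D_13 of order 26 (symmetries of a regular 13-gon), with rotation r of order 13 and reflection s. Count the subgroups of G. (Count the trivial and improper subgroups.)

|G| = 26, so by Lagrange every subgroup order divides 26. Divisors: 1, 2, 13, 26.
Subgroups by order — order 1: 1; order 2: 13; order 13: 1; order 26: 1.
Total: 1 + 13 + 1 + 1 = 16.

16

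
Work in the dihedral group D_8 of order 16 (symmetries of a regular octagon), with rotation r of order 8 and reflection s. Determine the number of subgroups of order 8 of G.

3

|G| = 16 and 8 | 16, so subgroups of order 8 are possible by Lagrange.
The subgroups of order 8 are: {e, r, r^2, r^3, r^4, r^5, r^6, r^7}; {e, r^2, r^4, r^6, s, r^2s, r^4s, r^6s}; {e, r^2, r^4, r^6, rs, r^3s, r^5s, r^7s}.
So G has 3 subgroups of order 8.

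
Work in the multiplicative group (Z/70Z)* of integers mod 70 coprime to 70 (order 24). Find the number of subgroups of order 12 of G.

3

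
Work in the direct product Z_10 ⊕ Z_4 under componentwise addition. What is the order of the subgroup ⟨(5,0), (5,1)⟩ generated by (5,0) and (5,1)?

8

|⟨(5,0)⟩| = 2 and |⟨(5,1)⟩| = 4, so |H| is a multiple of lcm(2, 4) = 4 and divides |G| = 40.
Closing under the operation: H = {(0,0), (0,1), (0,2), (0,3), (5,0), (5,1), (5,2), (5,3)}, so |H| = 8.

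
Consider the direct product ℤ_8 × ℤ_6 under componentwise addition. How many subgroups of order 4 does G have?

3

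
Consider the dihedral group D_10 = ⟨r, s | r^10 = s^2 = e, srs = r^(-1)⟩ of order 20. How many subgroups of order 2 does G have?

|G| = 20 and 2 | 20, so subgroups of order 2 are possible by Lagrange.
The subgroups of order 2 are: {e, r^2s}; {e, r^3s}; {e, r^4s}; {e, r^5}; … (11 in all).
So G has 11 subgroups of order 2.

11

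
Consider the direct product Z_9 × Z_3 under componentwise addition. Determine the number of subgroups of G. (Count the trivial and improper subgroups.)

10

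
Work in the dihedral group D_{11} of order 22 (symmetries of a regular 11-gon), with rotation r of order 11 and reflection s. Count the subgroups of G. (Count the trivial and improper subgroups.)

|G| = 22, so by Lagrange every subgroup order divides 22. Divisors: 1, 2, 11, 22.
Subgroups by order — order 1: 1; order 2: 11; order 11: 1; order 22: 1.
Total: 1 + 11 + 1 + 1 = 14.

14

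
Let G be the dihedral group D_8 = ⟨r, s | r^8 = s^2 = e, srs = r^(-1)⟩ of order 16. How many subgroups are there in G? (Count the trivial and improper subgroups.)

19

|G| = 16, so by Lagrange every subgroup order divides 16. Divisors: 1, 2, 4, 8, 16.
Subgroups by order — order 1: 1; order 2: 9; order 4: 5; order 8: 3; order 16: 1.
Total: 1 + 9 + 5 + 3 + 1 = 19.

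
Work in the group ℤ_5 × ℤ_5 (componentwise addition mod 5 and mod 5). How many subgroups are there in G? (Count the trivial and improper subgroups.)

|G| = 25, so by Lagrange every subgroup order divides 25. Divisors: 1, 5, 25.
Subgroups by order — order 1: 1; order 5: 6; order 25: 1.
Total: 1 + 6 + 1 = 8.

8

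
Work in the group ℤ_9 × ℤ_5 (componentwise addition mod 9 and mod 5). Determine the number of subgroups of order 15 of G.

1

|G| = 45 and 15 | 45, so subgroups of order 15 are possible by Lagrange.
The subgroups of order 15 are: {(0,0), (0,1), (0,2), (0,3), (0,4), (3,0), (3,1), (3,2), (3,3), (3,4), (6,0), (6,1), (6,2), (6,3), (6,4)}.
So G has 1 subgroup of order 15.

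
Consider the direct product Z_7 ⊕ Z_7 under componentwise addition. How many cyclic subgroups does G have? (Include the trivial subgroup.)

Group the elements of G by the cyclic subgroup they generate; each cyclic subgroup of order d accounts for φ(d) elements.
Cyclic subgroups by order — order 1: 1; order 7: 8.
Total: 9.

9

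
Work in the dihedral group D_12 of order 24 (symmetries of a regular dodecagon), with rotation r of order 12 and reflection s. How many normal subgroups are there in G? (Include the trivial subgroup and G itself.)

9

G has 34 subgroups. Checking conjugation-invariance by order — order 1: 1/1 normal; order 2: 1/13 normal; order 3: 1/1 normal; order 4: 1/7 normal; order 6: 1/5 normal; order 8: 0/3 normal; order 12: 3/3 normal; order 24: 1/1 normal.
Total normal subgroups: 9.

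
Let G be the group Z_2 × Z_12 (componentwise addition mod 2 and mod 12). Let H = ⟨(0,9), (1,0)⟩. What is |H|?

8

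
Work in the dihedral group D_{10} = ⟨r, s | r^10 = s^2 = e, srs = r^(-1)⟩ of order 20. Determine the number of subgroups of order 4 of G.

|G| = 20 and 4 | 20, so subgroups of order 4 are possible by Lagrange.
The subgroups of order 4 are: {e, r^5, r^2s, r^7s}; {e, r^5, r^3s, r^8s}; {e, r^5, r^4s, r^9s}; {e, r^5, s, r^5s}; … (5 in all).
So G has 5 subgroups of order 4.

5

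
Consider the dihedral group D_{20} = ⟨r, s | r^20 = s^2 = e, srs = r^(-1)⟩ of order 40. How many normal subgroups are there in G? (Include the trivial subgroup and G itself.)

9

G has 48 subgroups. Checking conjugation-invariance by order — order 1: 1/1 normal; order 2: 1/21 normal; order 4: 1/11 normal; order 5: 1/1 normal; order 8: 0/5 normal; order 10: 1/5 normal; order 20: 3/3 normal; order 40: 1/1 normal.
Total normal subgroups: 9.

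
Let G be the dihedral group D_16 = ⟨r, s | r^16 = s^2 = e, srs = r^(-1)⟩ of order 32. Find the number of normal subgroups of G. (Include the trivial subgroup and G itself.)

8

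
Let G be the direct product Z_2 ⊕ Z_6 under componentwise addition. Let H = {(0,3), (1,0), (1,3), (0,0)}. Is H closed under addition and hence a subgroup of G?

Yes

|H| = 4 divides |G| = 12, consistent with Lagrange.
H contains the identity, every element's inverse is in H, and H is closed under +: it is a subgroup.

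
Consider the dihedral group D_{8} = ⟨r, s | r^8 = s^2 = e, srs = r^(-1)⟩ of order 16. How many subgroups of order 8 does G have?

|G| = 16 and 8 | 16, so subgroups of order 8 are possible by Lagrange.
The subgroups of order 8 are: {e, r, r^2, r^3, r^4, r^5, r^6, r^7}; {e, r^2, r^4, r^6, s, r^2s, r^4s, r^6s}; {e, r^2, r^4, r^6, rs, r^3s, r^5s, r^7s}.
So G has 3 subgroups of order 8.

3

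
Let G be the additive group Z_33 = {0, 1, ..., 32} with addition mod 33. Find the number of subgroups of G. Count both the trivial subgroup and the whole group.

A cyclic group of order 33 has exactly one subgroup for each divisor of 33.
Divisors of 33: 1, 3, 11, 33.
So Z_33 has 4 subgroups.

4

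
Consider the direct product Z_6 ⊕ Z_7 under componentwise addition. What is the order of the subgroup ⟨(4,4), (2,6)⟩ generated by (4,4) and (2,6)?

|⟨(4,4)⟩| = 21 and |⟨(2,6)⟩| = 21, so |H| is a multiple of lcm(21, 21) = 21 and divides |G| = 42.
Closing under the operation: H = {(0,0), (0,1), (0,2), (0,3), (0,4), (0,5), (0,6), (2,0), (2,1), (2,2), (2,3), (2,4), (2,5), (2,6), (4,0), (4,1), (4,2), (4,3), (4,4), (4,5), (4,6)}, so |H| = 21.

21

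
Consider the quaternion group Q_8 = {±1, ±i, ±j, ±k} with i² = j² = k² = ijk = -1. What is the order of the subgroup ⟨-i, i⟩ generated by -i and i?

|⟨-i⟩| = 4 and |⟨i⟩| = 4, so |H| is a multiple of lcm(4, 4) = 4 and divides |G| = 8.
Closing under the operation: H = {1, -1, i, -i}, so |H| = 4.

4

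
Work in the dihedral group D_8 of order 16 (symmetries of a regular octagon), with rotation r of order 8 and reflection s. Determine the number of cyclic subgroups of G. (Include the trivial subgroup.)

12

A cyclic subgroup of order d is generated by each of its φ(d) elements of order d, so the cyclic subgroups of order d number (#elements of order d)/φ(d).
Cyclic subgroups by order — order 1: 1; order 2: 9; order 4: 1; order 8: 1.
Total: 12.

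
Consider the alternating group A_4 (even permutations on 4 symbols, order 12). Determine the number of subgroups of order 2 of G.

3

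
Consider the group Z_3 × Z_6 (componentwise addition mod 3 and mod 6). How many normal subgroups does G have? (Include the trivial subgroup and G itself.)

G is abelian, so every subgroup is normal.
G has 12 subgroups in total, hence 12 normal subgroups.

12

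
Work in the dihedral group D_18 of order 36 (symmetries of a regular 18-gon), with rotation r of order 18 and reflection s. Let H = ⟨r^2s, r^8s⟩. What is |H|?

6

|⟨r^2s⟩| = 2 and |⟨r^8s⟩| = 2, so |H| is a multiple of lcm(2, 2) = 2 and divides |G| = 36.
Closing under the operation: H = {e, r^6, r^12, r^2s, r^8s, r^14s}, so |H| = 6.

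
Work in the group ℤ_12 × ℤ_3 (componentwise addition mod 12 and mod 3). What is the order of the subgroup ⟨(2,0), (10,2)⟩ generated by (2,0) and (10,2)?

|⟨(2,0)⟩| = 6 and |⟨(10,2)⟩| = 6, so |H| is a multiple of lcm(6, 6) = 6 and divides |G| = 36.
Closing under the operation: H = {(0,0), (0,1), (0,2), (2,0), (2,1), (2,2), (4,0), (4,1), (4,2), (6,0), (6,1), (6,2), (8,0), (8,1), (8,2), (10,0), (10,1), (10,2)}, so |H| = 18.

18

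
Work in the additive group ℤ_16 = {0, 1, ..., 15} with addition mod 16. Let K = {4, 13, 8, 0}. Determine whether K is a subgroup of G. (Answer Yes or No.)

No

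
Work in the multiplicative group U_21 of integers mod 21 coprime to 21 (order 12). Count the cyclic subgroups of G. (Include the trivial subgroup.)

Each element a generates a cyclic subgroup ⟨a⟩; distinct elements may generate the same one (a cyclic group of order d has φ(d) generators).
Cyclic subgroups by order — order 1: 1; order 2: 3; order 3: 1; order 6: 3.
Total: 8.

8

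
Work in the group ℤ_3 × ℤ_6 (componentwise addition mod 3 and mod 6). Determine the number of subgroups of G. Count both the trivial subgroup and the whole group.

12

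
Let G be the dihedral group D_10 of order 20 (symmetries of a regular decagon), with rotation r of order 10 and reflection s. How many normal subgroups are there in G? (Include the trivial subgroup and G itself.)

G has 22 subgroups. Checking conjugation-invariance by order — order 1: 1/1 normal; order 2: 1/11 normal; order 4: 0/5 normal; order 5: 1/1 normal; order 10: 3/3 normal; order 20: 1/1 normal.
Total normal subgroups: 7.

7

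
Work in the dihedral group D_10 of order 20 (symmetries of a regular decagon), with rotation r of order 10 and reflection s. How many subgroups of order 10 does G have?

|G| = 20 and 10 | 20, so subgroups of order 10 are possible by Lagrange.
The subgroups of order 10 are: {e, r, r^2, r^3, r^4, r^5, r^6, r^7, r^8, r^9}; {e, r^2, r^4, r^6, r^8, s, r^2s, r^4s, r^6s, r^8s}; {e, r^2, r^4, r^6, r^8, rs, r^3s, r^5s, r^7s, r^9s}.
So G has 3 subgroups of order 10.

3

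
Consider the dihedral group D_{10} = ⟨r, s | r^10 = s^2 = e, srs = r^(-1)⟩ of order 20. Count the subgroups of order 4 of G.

5

|G| = 20 and 4 | 20, so subgroups of order 4 are possible by Lagrange.
The subgroups of order 4 are: {e, r^5, r^2s, r^7s}; {e, r^5, r^3s, r^8s}; {e, r^5, r^4s, r^9s}; {e, r^5, s, r^5s}; … (5 in all).
So G has 5 subgroups of order 4.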